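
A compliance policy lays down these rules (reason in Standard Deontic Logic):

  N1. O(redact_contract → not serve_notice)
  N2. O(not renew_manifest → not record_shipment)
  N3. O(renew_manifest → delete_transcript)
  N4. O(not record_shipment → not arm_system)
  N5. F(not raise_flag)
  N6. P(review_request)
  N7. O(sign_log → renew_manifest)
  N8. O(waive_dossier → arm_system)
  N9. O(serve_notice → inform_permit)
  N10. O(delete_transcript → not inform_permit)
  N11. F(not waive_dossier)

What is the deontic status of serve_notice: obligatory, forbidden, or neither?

Premise 11 is F(not waive_dossier), i.e. O(waive_dossier).
Applying K to premise 8 (O(waive_dossier → arm_system)) and O(waive_dossier) yields O(arm_system).
Premise 4 is O(not record_shipment → not arm_system); contrapositively O(arm_system → record_shipment). Since O(arm_system) holds, K gives O(record_shipment).
Premise 2, O(not renew_manifest → not record_shipment), contraposes to O(record_shipment → renew_manifest); with O(record_shipment) we get O(renew_manifest).
Premise 3 is O(renew_manifest → delete_transcript); since O(renew_manifest), deontic closure gives O(delete_transcript).
With premise 10, O(delete_transcript → not inform_permit), the K-axiom yields O(not inform_permit).
The contrapositive of premise 9 (O(serve_notice → inform_permit)) is O(not inform_permit → not serve_notice), and O(not inform_permit) is already established, so O(not serve_notice).
Premises 1, 5, 6, 7 do not contribute to this derivation.
Thus O(not serve_notice), which is F(serve_notice): serve_notice is forbidden.

Forbidden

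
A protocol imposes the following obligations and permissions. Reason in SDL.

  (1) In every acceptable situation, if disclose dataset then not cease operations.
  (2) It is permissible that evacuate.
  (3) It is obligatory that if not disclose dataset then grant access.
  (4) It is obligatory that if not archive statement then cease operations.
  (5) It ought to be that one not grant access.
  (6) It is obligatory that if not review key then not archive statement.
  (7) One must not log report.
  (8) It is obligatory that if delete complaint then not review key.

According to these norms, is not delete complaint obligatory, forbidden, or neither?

Obligatory

Premise 5 gives O(¬grant_access).
Premise 3, O(¬disclose_dataset → grant_access), contraposes to O(¬grant_access → disclose_dataset); with O(¬grant_access) we get O(disclose_dataset).
Premise 1 is O(disclose_dataset → ¬cease_operations); since O(disclose_dataset), deontic closure gives O(¬cease_operations).
The contrapositive of premise 4 (O(¬archive_statement → cease_operations)) is O(¬cease_operations → archive_statement), and O(¬cease_operations) is already established, so O(archive_statement).
Premise 6 is O(¬review_key → ¬archive_statement); contrapositively O(archive_statement → review_key). Since O(archive_statement) holds, K gives O(review_key).
The contrapositive of premise 8 (O(delete_complaint → ¬review_key)) is O(review_key → ¬delete_complaint), and O(review_key) is already established, so O(¬delete_complaint).
Premises 2, 7 do not contribute to this derivation.
Hence ¬delete_complaint is obligatory.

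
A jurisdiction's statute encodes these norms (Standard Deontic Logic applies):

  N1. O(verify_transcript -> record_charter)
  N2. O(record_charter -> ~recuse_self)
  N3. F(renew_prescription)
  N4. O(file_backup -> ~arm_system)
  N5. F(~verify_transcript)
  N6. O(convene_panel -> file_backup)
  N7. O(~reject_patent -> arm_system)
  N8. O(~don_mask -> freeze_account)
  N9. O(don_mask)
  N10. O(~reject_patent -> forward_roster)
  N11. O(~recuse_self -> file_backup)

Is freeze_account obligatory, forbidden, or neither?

Premise 8 is O(~don_mask -> freeze_account), but O(~don_mask) is not derivable from the premises, so it does not yield O(freeze_account).
No premise or chain of K-axiom applications forces O(freeze_account), and none forces O(~freeze_account). So freeze_account is neither obligatory nor forbidden under these norms.

Neither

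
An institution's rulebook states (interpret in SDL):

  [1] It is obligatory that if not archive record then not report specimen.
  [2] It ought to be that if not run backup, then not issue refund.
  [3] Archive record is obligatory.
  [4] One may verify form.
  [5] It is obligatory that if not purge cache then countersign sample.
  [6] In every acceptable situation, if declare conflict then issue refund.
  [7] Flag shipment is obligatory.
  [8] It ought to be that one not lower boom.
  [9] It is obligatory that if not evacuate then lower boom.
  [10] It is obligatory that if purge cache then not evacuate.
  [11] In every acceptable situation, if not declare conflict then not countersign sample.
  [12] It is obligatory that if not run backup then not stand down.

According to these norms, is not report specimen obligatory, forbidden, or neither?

Neither

Premise 1 is O(¬archive_record → ¬report_specimen), but O(¬archive_record) is not derivable from the premises, so it does not yield O(¬report_specimen).
No premise or chain of K-axiom applications forces O(¬report_specimen), and none forces O(report_specimen). So ¬report_specimen is neither obligatory nor forbidden under these norms.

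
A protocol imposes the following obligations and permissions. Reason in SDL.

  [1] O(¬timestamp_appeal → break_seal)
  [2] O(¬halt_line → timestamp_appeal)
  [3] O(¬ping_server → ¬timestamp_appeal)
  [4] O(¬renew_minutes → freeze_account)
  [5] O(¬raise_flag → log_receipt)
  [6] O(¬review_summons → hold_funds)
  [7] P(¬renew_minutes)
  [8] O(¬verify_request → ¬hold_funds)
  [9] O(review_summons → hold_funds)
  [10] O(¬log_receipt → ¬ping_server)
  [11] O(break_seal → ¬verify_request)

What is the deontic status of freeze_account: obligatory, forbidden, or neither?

Premise 4 is O(¬renew_minutes → freeze_account), but O(¬renew_minutes) is not derivable from the premises (the permission P(¬renew_minutes) asserts only ¬O(renew_minutes), not O(¬renew_minutes)), so it does not yield O(freeze_account).
No premise or chain of K-axiom applications forces O(freeze_account), and none forces O(¬freeze_account). So freeze_account is neither obligatory nor forbidden under these norms.

Neither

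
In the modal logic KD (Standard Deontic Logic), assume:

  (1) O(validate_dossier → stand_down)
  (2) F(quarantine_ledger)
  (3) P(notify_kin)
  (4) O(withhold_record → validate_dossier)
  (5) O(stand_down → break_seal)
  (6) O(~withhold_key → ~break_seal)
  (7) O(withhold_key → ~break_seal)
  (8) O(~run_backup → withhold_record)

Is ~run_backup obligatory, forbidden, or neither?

By case analysis on withhold_key: premise 7 gives O(withhold_key → ~break_seal) and premise 6 gives O(~withhold_key → ~break_seal), so O(~break_seal) either way.
The contrapositive of premise 5 (O(stand_down → break_seal)) is O(~break_seal → ~stand_down), and O(~break_seal) is already established, so O(~stand_down).
Premise 1 is O(validate_dossier → stand_down); contrapositively O(~stand_down → ~validate_dossier). Since O(~stand_down) holds, K gives O(~validate_dossier).
Premise 4 is O(withhold_record → validate_dossier); contrapositively O(~validate_dossier → ~withhold_record). Since O(~validate_dossier) holds, K gives O(~withhold_record).
Premise 8 is O(~run_backup → withhold_record); contrapositively O(~withhold_record → run_backup). Since O(~withhold_record) holds, K gives O(run_backup).
Premises 2, 3 do not contribute to this derivation.
Thus O(run_backup), which is F(~run_backup): ~run_backup is forbidden.

Forbidden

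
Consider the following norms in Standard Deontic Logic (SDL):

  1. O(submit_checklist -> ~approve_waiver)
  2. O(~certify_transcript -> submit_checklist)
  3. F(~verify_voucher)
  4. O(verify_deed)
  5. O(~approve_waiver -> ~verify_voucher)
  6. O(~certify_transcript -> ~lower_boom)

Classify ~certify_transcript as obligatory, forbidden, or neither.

F(~verify_voucher) at premise 3 means O(verify_voucher).
The contrapositive of premise 5 (O(~approve_waiver -> ~verify_voucher)) is O(verify_voucher -> approve_waiver), and O(verify_voucher) is already established, so O(approve_waiver).
The contrapositive of premise 1 (O(submit_checklist -> ~approve_waiver)) is O(approve_waiver -> ~submit_checklist), and O(approve_waiver) is already established, so O(~submit_checklist).
Premise 2 is O(~certify_transcript -> submit_checklist); contrapositively O(~submit_checklist -> certify_transcript). Since O(~submit_checklist) holds, K gives O(certify_transcript).
Premises 4, 6 do not contribute to this derivation.
Thus O(certify_transcript), which is F(~certify_transcript): ~certify_transcript is forbidden.

Forbidden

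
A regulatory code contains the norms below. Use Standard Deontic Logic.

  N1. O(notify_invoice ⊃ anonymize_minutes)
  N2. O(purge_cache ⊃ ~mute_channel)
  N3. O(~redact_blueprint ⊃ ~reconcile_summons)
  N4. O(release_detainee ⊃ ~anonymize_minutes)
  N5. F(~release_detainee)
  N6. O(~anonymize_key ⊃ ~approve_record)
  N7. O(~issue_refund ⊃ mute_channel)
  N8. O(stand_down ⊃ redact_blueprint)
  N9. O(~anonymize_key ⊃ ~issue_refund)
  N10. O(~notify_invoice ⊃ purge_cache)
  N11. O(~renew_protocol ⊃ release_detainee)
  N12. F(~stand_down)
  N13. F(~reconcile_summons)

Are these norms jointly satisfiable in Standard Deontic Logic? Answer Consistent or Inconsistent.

Consistent

Premise 3 is O(~redact_blueprint ⊃ ~reconcile_summons), but O(~redact_blueprint) is not derivable from the premises, so it does not yield O(~reconcile_summons).
So O(~reconcile_summons) is not derivable, and the apparent clash with O(reconcile_summons) does not arise.
A world satisfying every obligation exists (e.g. anonymize_key=true, anonymize_minutes=false, approve_record=false, issue_refund=true, mute_channel=false, notify_invoice=false, purge_cache=true, reconcile_summons=true, redact_blueprint=true, release_detainee=true, renew_protocol=false, stand_down=true); no atom is both obligatory and forbidden, so the set is consistent.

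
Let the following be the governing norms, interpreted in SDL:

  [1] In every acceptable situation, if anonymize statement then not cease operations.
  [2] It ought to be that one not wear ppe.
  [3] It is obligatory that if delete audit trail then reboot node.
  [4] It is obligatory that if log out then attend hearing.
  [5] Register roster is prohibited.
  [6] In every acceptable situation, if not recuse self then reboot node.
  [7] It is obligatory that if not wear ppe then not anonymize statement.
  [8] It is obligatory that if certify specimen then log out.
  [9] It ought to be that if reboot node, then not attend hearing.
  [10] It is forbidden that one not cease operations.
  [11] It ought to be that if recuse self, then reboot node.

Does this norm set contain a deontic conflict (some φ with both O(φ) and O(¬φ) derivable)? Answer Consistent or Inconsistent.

Consistent

Premise 1 is O(anonymize_statement → ¬cease_operations), but O(anonymize_statement) is not derivable from the premises, so it does not yield O(¬cease_operations).
So O(¬cease_operations) is not derivable, and the apparent clash with O(cease_operations) does not arise.
A world satisfying every obligation exists (e.g. anonymize_statement=false, attend_hearing=false, cease_operations=true, certify_specimen=false, delete_audit_trail=false, log_out=false, reboot_node=true, recuse_self=false, register_roster=false, wear_ppe=false); no atom is both obligatory and forbidden, so the set is consistent.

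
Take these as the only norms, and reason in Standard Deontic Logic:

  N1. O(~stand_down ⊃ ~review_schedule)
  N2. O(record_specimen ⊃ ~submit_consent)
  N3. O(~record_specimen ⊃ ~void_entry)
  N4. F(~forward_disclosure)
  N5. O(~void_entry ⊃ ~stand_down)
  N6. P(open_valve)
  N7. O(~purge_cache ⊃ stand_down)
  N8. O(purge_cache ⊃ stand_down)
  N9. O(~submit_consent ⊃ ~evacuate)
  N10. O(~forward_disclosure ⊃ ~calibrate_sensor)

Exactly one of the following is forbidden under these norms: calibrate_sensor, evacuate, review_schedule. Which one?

evacuate

By case analysis on purge_cache: premise 8 gives O(purge_cache ⊃ stand_down) and premise 7 gives O(~purge_cache ⊃ stand_down), so O(stand_down) either way.
The contrapositive of premise 5 (O(~void_entry ⊃ ~stand_down)) is O(stand_down ⊃ void_entry), and O(stand_down) is already established, so O(void_entry).
Premise 3, O(~record_specimen ⊃ ~void_entry), contraposes to O(void_entry ⊃ record_specimen); with O(void_entry) we get O(record_specimen).
Premise 2 is O(record_specimen ⊃ ~submit_consent); since O(record_specimen), deontic closure gives O(~submit_consent).
Premise 9 is O(~submit_consent ⊃ ~evacuate); since O(~submit_consent), deontic closure gives O(~evacuate).
So O(~evacuate) holds, i.e. evacuate is forbidden. None of the other listed options is forbidden under the premises.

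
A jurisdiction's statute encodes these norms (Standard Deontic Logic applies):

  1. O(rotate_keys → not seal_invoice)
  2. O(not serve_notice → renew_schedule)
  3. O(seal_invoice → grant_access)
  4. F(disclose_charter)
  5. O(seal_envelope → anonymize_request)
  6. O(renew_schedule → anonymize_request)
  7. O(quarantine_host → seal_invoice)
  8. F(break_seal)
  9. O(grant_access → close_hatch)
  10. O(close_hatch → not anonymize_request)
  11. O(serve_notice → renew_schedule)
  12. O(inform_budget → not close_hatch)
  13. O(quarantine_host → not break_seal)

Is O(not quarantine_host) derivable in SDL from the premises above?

Yes

Premises 11 and 2 are O(serve_notice → renew_schedule) and O(not serve_notice → renew_schedule); every ideal world satisfies serve_notice or not serve_notice, so in either case renew_schedule holds — hence O(renew_schedule).
Premise 6 is O(renew_schedule → anonymize_request); since O(renew_schedule), deontic closure gives O(anonymize_request).
Premise 10 is O(close_hatch → not anonymize_request); contrapositively O(anonymize_request → not close_hatch). Since O(anonymize_request) holds, K gives O(not close_hatch).
The contrapositive of premise 9 (O(grant_access → close_hatch)) is O(not close_hatch → not grant_access), and O(not close_hatch) is already established, so O(not grant_access).
The contrapositive of premise 3 (O(seal_invoice → grant_access)) is O(not grant_access → not seal_invoice), and O(not grant_access) is already established, so O(not seal_invoice).
The contrapositive of premise 7 (O(quarantine_host → seal_invoice)) is O(not seal_invoice → not quarantine_host), and O(not seal_invoice) is already established, so O(not quarantine_host).
Premises 1, 4, 5, 8, 12, 13 do not contribute to this derivation.
So O(not quarantine_host) follows.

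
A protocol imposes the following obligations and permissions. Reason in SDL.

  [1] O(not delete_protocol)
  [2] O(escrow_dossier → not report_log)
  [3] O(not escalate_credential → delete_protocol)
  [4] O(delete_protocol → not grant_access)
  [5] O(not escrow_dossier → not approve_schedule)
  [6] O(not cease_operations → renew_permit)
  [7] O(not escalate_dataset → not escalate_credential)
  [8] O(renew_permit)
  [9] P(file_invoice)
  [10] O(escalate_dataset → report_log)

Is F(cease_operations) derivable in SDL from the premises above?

No

Premise 6 is O(not cease_operations → renew_permit); even if O(renew_permit) held, inferring O(not cease_operations) would be affirming the consequent — invalid.
No other premise forces O(not cease_operations). An ideal world satisfying every premise can still have cease_operations true, so F(cease_operations) is not derivable.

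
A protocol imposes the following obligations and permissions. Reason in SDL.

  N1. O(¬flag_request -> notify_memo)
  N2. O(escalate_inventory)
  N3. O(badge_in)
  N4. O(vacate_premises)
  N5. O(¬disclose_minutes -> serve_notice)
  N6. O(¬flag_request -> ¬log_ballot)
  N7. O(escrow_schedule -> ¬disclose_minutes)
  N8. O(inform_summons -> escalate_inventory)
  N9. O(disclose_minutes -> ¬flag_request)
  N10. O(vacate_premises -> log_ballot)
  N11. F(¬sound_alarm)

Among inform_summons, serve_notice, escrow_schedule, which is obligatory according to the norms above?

serve_notice

From premise 4 we have O(vacate_premises).
With premise 10, O(vacate_premises -> log_ballot), the K-axiom yields O(log_ballot).
The contrapositive of premise 6 (O(¬flag_request -> ¬log_ballot)) is O(log_ballot -> flag_request), and O(log_ballot) is already established, so O(flag_request).
Premise 9, O(disclose_minutes -> ¬flag_request), contraposes to O(flag_request -> ¬disclose_minutes); with O(flag_request) we get O(¬disclose_minutes).
From O(¬disclose_minutes) and premise 5, O(¬disclose_minutes -> serve_notice), we obtain O(serve_notice).
So O(serve_notice) holds — serve_notice is obligatory. None of the other listed options is made obligatory by any chain of premises.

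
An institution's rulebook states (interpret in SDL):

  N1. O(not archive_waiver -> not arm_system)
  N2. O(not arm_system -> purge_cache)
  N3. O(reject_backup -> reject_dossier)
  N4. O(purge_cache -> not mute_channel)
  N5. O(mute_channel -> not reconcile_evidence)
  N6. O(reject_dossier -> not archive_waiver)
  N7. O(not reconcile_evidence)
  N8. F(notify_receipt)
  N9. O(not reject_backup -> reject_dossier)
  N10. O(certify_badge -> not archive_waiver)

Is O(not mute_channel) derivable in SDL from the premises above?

Premises 3 and 9 cover both cases: O(reject_backup -> reject_dossier) and O(not reject_backup -> reject_dossier). Since reject_backup ∨ not reject_backup is a tautology, O(reject_dossier) follows.
Premise 6 is O(reject_dossier -> not archive_waiver); since O(reject_dossier), deontic closure gives O(not archive_waiver).
Premise 1 is O(not archive_waiver -> not arm_system); since O(not archive_waiver), deontic closure gives O(not arm_system).
With premise 2, O(not arm_system -> purge_cache), the K-axiom yields O(purge_cache).
From O(purge_cache) and premise 4, O(purge_cache -> not mute_channel), we obtain O(not mute_channel).
Premises 5, 7, 8, 10 do not contribute to this derivation.
So O(not mute_channel) follows.

Yes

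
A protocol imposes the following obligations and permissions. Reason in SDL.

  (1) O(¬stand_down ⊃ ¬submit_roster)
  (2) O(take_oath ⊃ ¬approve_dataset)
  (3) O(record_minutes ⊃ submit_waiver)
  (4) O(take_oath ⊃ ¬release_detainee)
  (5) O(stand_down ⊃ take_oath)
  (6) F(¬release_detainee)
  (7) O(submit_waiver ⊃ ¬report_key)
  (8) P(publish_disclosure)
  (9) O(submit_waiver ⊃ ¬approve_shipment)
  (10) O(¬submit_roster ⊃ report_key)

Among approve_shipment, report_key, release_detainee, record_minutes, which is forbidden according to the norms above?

F(¬release_detainee) at premise 6 means O(release_detainee).
Premise 4 is O(take_oath ⊃ ¬release_detainee); contrapositively O(release_detainee ⊃ ¬take_oath). Since O(release_detainee) holds, K gives O(¬take_oath).
Premise 5, O(stand_down ⊃ take_oath), contraposes to O(¬take_oath ⊃ ¬stand_down); with O(¬take_oath) we get O(¬stand_down).
Premise 1 is O(¬stand_down ⊃ ¬submit_roster); since O(¬stand_down), deontic closure gives O(¬submit_roster).
With premise 10, O(¬submit_roster ⊃ report_key), the K-axiom yields O(report_key).
Premise 7 is O(submit_waiver ⊃ ¬report_key); contrapositively O(report_key ⊃ ¬submit_waiver). Since O(report_key) holds, K gives O(¬submit_waiver).
Premise 3 is O(record_minutes ⊃ submit_waiver); contrapositively O(¬submit_waiver ⊃ ¬record_minutes). Since O(¬submit_waiver) holds, K gives O(¬record_minutes).
So O(¬record_minutes) holds, i.e. record_minutes is forbidden. None of the other listed options is forbidden under the premises.

record_minutes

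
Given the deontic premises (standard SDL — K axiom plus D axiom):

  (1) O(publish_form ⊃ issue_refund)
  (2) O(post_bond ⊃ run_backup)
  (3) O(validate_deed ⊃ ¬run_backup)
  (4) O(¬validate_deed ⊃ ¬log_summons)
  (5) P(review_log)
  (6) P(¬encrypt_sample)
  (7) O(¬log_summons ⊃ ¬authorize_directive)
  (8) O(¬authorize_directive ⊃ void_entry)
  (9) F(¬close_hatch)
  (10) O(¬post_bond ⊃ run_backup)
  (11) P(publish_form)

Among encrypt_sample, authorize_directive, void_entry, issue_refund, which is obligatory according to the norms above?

Premises 2 and 10 cover both cases: O(post_bond ⊃ run_backup) and O(¬post_bond ⊃ run_backup). Since post_bond ∨ ¬post_bond is a tautology, O(run_backup) follows.
Premise 3 is O(validate_deed ⊃ ¬run_backup); contrapositively O(run_backup ⊃ ¬validate_deed). Since O(run_backup) holds, K gives O(¬validate_deed).
From O(¬validate_deed) and premise 4, O(¬validate_deed ⊃ ¬log_summons), we obtain O(¬log_summons).
From O(¬log_summons) and premise 7, O(¬log_summons ⊃ ¬authorize_directive), we obtain O(¬authorize_directive).
Premise 8 is O(¬authorize_directive ⊃ void_entry); since O(¬authorize_directive), deontic closure gives O(void_entry).
So O(void_entry) holds — void_entry is obligatory. None of the other listed options is made obligatory by any chain of premises.

void_entry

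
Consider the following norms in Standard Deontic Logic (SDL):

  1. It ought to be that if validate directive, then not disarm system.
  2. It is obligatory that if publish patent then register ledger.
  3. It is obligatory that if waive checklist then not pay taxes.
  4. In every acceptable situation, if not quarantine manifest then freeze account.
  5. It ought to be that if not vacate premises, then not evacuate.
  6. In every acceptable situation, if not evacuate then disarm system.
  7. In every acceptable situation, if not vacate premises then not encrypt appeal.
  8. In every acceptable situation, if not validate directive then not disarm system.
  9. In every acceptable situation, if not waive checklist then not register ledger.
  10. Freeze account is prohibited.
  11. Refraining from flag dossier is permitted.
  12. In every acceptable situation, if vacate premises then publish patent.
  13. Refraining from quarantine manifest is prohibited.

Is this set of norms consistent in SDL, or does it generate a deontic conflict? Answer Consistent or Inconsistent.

Consistent

Premise 4 is O(¬quarantine_manifest → freeze_account), but O(¬quarantine_manifest) is not derivable from the premises, so it does not yield O(freeze_account).
So O(freeze_account) is not derivable, and the apparent clash with O(¬freeze_account) does not arise.
A world satisfying every obligation exists (e.g. disarm_system=false, encrypt_appeal=false, evacuate=true, flag_dossier=false, freeze_account=false, pay_taxes=false, publish_patent=true, quarantine_manifest=true, register_ledger=true, vacate_premises=true, validate_directive=false, waive_checklist=true); no atom is both obligatory and forbidden, so the set is consistent.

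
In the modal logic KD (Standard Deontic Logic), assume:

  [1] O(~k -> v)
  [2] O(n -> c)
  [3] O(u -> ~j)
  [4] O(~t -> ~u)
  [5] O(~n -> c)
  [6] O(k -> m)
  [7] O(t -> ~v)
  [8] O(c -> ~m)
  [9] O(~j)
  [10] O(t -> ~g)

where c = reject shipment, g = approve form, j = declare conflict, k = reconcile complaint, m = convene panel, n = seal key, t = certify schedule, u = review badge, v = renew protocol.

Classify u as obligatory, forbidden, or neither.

Forbidden

Premises 2 and 5 are O(n -> c) and O(~n -> c); every ideal world satisfies n or ~n, so in either case c holds — hence O(c).
From O(c) and premise 8, O(c -> ~m), we obtain O(~m).
The contrapositive of premise 6 (O(k -> m)) is O(~m -> ~k), and O(~m) is already established, so O(~k).
From O(~k) and premise 1, O(~k -> v), we obtain O(v).
The contrapositive of premise 7 (O(t -> ~v)) is O(v -> ~t), and O(v) is already established, so O(~t).
Premise 4 is O(~t -> ~u); since O(~t), deontic closure gives O(~u).
Premises 3, 9, 10 do not contribute to this derivation.
Thus O(~u), which is F(u): u is forbidden.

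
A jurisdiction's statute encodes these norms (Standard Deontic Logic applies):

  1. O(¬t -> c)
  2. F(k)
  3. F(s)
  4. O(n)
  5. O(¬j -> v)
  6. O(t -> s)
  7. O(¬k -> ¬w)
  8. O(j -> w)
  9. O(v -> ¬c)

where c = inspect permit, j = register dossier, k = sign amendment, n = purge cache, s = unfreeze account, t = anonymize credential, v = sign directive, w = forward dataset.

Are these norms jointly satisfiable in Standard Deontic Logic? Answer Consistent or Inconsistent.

Inconsistent

F(s) at premise 3 means O(¬s).
The contrapositive of premise 6 (O(t -> s)) is O(¬s -> ¬t), and O(¬s) is already established, so O(¬t).
With premise 1, O(¬t -> c), the K-axiom yields O(c).
The contrapositive of premise 9 (O(v -> ¬c)) is O(c -> ¬v), and O(c) is already established, so O(¬v).
Premise 5 is O(¬j -> v); contrapositively O(¬v -> j). Since O(¬v) holds, K gives O(j).
With premise 8, O(j -> w), the K-axiom yields O(w).
Premise 7, O(¬k -> ¬w), contraposes to O(w -> k); with O(w) we get O(k).
But premise 2, F(k), means O(¬k).
We now have both O(k) and O(¬k) — k is simultaneously obligatory and forbidden, violating the D-axiom.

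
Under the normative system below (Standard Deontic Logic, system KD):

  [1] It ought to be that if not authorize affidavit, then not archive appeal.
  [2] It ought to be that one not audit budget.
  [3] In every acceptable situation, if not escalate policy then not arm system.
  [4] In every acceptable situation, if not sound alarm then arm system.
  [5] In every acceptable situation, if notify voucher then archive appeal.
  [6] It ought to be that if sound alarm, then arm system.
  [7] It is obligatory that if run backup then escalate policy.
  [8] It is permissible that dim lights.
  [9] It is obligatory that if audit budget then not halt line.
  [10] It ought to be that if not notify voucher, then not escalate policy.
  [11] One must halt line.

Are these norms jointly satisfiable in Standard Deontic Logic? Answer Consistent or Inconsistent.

Consistent

Premise 9 is O(audit_budget → ¬halt_line), but O(audit_budget) is not derivable from the premises, so it does not yield O(¬halt_line).
So O(¬halt_line) is not derivable, and the apparent clash with O(halt_line) does not arise.
A world satisfying every obligation exists (e.g. archive_appeal=true, arm_system=true, audit_budget=false, authorize_affidavit=true, dim_lights=false, escalate_policy=true, halt_line=true, notify_voucher=true, run_backup=false, sound_alarm=false); no atom is both obligatory and forbidden, so the set is consistent.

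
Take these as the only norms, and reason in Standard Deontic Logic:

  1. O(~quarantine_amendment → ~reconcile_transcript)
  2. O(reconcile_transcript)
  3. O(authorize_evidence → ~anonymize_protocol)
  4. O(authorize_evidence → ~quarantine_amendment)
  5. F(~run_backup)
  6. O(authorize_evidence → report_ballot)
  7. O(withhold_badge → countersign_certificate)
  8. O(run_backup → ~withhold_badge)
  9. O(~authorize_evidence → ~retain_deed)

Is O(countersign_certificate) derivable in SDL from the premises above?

Premise 7 is O(withhold_badge → countersign_certificate), but O(withhold_badge) is not derivable from the premises, so it does not yield O(countersign_certificate).
No other premise forces O(countersign_certificate). An ideal world satisfying every premise can still have countersign_certificate false, so O(countersign_certificate) is not derivable.

No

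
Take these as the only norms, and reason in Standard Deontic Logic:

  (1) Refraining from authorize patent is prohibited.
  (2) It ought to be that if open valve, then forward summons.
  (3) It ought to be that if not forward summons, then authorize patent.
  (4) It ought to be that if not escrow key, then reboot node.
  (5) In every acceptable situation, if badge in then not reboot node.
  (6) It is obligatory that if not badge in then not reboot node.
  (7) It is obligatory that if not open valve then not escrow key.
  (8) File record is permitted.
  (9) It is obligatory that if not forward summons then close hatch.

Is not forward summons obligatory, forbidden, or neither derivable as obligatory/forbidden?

Premises 6 and 5 cover both cases: O(¬badge_in → ¬reboot_node) and O(badge_in → ¬reboot_node). Since ¬badge_in ∨ badge_in is a tautology, O(¬reboot_node) follows.
The contrapositive of premise 4 (O(¬escrow_key → reboot_node)) is O(¬reboot_node → escrow_key), and O(¬reboot_node) is already established, so O(escrow_key).
Premise 7 is O(¬open_valve → ¬escrow_key); contrapositively O(escrow_key → open_valve). Since O(escrow_key) holds, K gives O(open_valve).
Premise 2 is O(open_valve → forward_summons); since O(open_valve), deontic closure gives O(forward_summons).
Premises 1, 3, 8, 9 do not contribute to this derivation.
Thus O(forward_summons), which is F(¬forward_summons): ¬forward_summons is forbidden.

Forbidden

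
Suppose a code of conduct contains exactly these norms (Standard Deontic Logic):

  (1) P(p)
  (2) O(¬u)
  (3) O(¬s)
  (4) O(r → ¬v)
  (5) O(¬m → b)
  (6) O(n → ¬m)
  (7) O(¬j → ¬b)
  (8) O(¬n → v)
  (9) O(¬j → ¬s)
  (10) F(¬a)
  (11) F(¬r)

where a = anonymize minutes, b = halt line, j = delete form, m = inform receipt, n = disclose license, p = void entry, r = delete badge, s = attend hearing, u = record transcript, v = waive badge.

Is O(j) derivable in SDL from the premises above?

Yes

Premise 11, F(¬r), is equivalent to O(r).
Premise 4 is O(r → ¬v); since O(r), deontic closure gives O(¬v).
Premise 8 is O(¬n → v); contrapositively O(¬v → n). Since O(¬v) holds, K gives O(n).
From O(n) and premise 6, O(n → ¬m), we obtain O(¬m).
With premise 5, O(¬m → b), the K-axiom yields O(b).
Premise 7, O(¬j → ¬b), contraposes to O(b → j); with O(b) we get O(j).
Premises 1, 2, 3, 9, 10 do not contribute to this derivation.
So O(j) follows.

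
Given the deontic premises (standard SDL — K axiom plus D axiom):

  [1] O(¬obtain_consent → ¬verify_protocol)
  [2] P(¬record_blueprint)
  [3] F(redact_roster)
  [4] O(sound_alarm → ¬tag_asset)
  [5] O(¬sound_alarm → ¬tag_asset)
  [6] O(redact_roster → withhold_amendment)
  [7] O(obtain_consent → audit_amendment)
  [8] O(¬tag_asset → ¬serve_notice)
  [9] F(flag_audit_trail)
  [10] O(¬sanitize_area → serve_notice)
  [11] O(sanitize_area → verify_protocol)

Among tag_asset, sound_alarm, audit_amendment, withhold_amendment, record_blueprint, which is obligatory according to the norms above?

Premises 5 and 4 cover both cases: O(¬sound_alarm → ¬tag_asset) and O(sound_alarm → ¬tag_asset). Since ¬sound_alarm ∨ sound_alarm is a tautology, O(¬tag_asset) follows.
Applying K to premise 8 (O(¬tag_asset → ¬serve_notice)) and O(¬tag_asset) yields O(¬serve_notice).
Premise 10, O(¬sanitize_area → serve_notice), contraposes to O(¬serve_notice → sanitize_area); with O(¬serve_notice) we get O(sanitize_area).
From O(sanitize_area) and premise 11, O(sanitize_area → verify_protocol), we obtain O(verify_protocol).
The contrapositive of premise 1 (O(¬obtain_consent → ¬verify_protocol)) is O(verify_protocol → obtain_consent), and O(verify_protocol) is already established, so O(obtain_consent).
From O(obtain_consent) and premise 7, O(obtain_consent → audit_amendment), we obtain O(audit_amendment).
So O(audit_amendment) holds — audit_amendment is obligatory. None of the other listed options is made obligatory by any chain of premises.

audit_amendment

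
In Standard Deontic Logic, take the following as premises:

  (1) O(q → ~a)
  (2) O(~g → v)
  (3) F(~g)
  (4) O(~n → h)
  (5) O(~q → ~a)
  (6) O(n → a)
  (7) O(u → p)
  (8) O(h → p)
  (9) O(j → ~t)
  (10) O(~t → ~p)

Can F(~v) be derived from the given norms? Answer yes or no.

Premise 2 is O(~g → v), but O(~g) is not derivable from the premises, so it does not yield O(v).
No other premise forces O(v). An ideal world satisfying every premise can still have ~v true, so F(~v) is not derivable.

No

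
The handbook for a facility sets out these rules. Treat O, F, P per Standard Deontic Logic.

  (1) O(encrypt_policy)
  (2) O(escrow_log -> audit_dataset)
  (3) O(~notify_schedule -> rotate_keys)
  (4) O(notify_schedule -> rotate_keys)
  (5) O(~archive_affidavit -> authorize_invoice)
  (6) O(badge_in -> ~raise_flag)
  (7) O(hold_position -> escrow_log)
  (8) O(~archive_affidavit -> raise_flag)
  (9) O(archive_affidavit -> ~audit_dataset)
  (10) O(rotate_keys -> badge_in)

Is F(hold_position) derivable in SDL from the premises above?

Premises 4 and 3 cover both cases: O(notify_schedule -> rotate_keys) and O(~notify_schedule -> rotate_keys). Since notify_schedule ∨ ~notify_schedule is a tautology, O(rotate_keys) follows.
With premise 10, O(rotate_keys -> badge_in), the K-axiom yields O(badge_in).
From O(badge_in) and premise 6, O(badge_in -> ~raise_flag), we obtain O(~raise_flag).
Premise 8 is O(~archive_affidavit -> raise_flag); contrapositively O(~raise_flag -> archive_affidavit). Since O(~raise_flag) holds, K gives O(archive_affidavit).
With premise 9, O(archive_affidavit -> ~audit_dataset), the K-axiom yields O(~audit_dataset).
The contrapositive of premise 2 (O(escrow_log -> audit_dataset)) is O(~audit_dataset -> ~escrow_log), and O(~audit_dataset) is already established, so O(~escrow_log).
The contrapositive of premise 7 (O(hold_position -> escrow_log)) is O(~escrow_log -> ~hold_position), and O(~escrow_log) is already established, so O(~hold_position).
Premises 1, 5 do not contribute to this derivation.
So O(~hold_position) holds, i.e. F(hold_position). The claim follows.

Yes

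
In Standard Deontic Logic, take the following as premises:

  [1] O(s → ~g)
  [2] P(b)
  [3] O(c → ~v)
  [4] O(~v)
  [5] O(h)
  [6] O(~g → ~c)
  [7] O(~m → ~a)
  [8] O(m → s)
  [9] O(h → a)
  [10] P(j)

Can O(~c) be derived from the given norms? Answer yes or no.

From premise 5 we have O(h).
Applying K to premise 9 (O(h → a)) and O(h) yields O(a).
Premise 7, O(~m → ~a), contraposes to O(a → m); with O(a) we get O(m).
With premise 8, O(m → s), the K-axiom yields O(s).
From O(s) and premise 1, O(s → ~g), we obtain O(~g).
From O(~g) and premise 6, O(~g → ~c), we obtain O(~c).
Premises 2, 3, 4, 10 do not contribute to this derivation.
So O(~c) follows.

Yes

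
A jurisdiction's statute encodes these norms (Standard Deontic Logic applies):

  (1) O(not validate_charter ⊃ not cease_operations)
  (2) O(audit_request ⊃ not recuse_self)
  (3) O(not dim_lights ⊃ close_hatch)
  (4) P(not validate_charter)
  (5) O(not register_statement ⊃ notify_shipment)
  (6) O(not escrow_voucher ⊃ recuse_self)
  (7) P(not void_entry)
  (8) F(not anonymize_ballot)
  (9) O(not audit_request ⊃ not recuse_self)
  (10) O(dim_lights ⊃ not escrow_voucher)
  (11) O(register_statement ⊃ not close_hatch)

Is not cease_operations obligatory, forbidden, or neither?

Neither

Premise 1 is O(not validate_charter ⊃ not cease_operations), but O(not validate_charter) is not derivable from the premises (the permission P(not validate_charter) asserts only not O(validate_charter), not O(not validate_charter)), so it does not yield O(not cease_operations).
No premise or chain of K-axiom applications forces O(not cease_operations), and none forces O(cease_operations). So not cease_operations is neither obligatory nor forbidden under these norms.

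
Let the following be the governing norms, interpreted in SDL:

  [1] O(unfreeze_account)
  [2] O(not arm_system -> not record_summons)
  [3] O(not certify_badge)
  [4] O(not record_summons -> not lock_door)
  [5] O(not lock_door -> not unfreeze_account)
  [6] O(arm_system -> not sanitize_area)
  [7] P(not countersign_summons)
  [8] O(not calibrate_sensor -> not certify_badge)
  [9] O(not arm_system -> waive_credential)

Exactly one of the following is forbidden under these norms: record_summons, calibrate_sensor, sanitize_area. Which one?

sanitize_area

Premise 1 states O(unfreeze_account) outright.
Premise 5, O(not lock_door -> not unfreeze_account), contraposes to O(unfreeze_account -> lock_door); with O(unfreeze_account) we get O(lock_door).
Premise 4, O(not record_summons -> not lock_door), contraposes to O(lock_door -> record_summons); with O(lock_door) we get O(record_summons).
Premise 2 is O(not arm_system -> not record_summons); contrapositively O(record_summons -> arm_system). Since O(record_summons) holds, K gives O(arm_system).
Applying K to premise 6 (O(arm_system -> not sanitize_area)) and O(arm_system) yields O(not sanitize_area).
So O(not sanitize_area) holds, i.e. sanitize_area is forbidden. None of the other listed options is forbidden under the premises.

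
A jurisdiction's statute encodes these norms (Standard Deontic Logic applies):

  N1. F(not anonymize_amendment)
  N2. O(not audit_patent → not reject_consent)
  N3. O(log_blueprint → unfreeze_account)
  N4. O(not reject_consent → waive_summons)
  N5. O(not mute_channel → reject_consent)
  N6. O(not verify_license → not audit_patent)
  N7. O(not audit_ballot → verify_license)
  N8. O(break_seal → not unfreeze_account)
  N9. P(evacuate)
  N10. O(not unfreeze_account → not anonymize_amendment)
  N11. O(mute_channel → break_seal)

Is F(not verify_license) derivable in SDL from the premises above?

Yes

Premise 1 is F(not anonymize_amendment), i.e. O(anonymize_amendment).
The contrapositive of premise 10 (O(not unfreeze_account → not anonymize_amendment)) is O(anonymize_amendment → unfreeze_account), and O(anonymize_amendment) is already established, so O(unfreeze_account).
Premise 8 is O(break_seal → not unfreeze_account); contrapositively O(unfreeze_account → not break_seal). Since O(unfreeze_account) holds, K gives O(not break_seal).
Premise 11 is O(mute_channel → break_seal); contrapositively O(not break_seal → not mute_channel). Since O(not break_seal) holds, K gives O(not mute_channel).
Premise 5 is O(not mute_channel → reject_consent); since O(not mute_channel), deontic closure gives O(reject_consent).
Premise 2, O(not audit_patent → not reject_consent), contraposes to O(reject_consent → audit_patent); with O(reject_consent) we get O(audit_patent).
The contrapositive of premise 6 (O(not verify_license → not audit_patent)) is O(audit_patent → verify_license), and O(audit_patent) is already established, so O(verify_license).
Premises 3, 4, 7, 9 do not contribute to this derivation.
So O(verify_license) holds, i.e. F(not verify_license). The claim follows.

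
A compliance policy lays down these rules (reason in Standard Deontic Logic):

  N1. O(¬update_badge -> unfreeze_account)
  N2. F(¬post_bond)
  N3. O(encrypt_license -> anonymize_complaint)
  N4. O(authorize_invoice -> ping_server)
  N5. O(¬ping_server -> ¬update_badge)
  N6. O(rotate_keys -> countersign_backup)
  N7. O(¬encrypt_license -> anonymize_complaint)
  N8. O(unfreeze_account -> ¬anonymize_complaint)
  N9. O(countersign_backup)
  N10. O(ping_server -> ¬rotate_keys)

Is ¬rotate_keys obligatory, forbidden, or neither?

Premises 3 and 7 cover both cases: O(encrypt_license -> anonymize_complaint) and O(¬encrypt_license -> anonymize_complaint). Since encrypt_license ∨ ¬encrypt_license is a tautology, O(anonymize_complaint) follows.
Premise 8, O(unfreeze_account -> ¬anonymize_complaint), contraposes to O(anonymize_complaint -> ¬unfreeze_account); with O(anonymize_complaint) we get O(¬unfreeze_account).
Premise 1, O(¬update_badge -> unfreeze_account), contraposes to O(¬unfreeze_account -> update_badge); with O(¬unfreeze_account) we get O(update_badge).
Premise 5 is O(¬ping_server -> ¬update_badge); contrapositively O(update_badge -> ping_server). Since O(update_badge) holds, K gives O(ping_server).
With premise 10, O(ping_server -> ¬rotate_keys), the K-axiom yields O(¬rotate_keys).
Premises 2, 4, 6, 9 do not contribute to this derivation.
Hence ¬rotate_keys is obligatory.

Obligatory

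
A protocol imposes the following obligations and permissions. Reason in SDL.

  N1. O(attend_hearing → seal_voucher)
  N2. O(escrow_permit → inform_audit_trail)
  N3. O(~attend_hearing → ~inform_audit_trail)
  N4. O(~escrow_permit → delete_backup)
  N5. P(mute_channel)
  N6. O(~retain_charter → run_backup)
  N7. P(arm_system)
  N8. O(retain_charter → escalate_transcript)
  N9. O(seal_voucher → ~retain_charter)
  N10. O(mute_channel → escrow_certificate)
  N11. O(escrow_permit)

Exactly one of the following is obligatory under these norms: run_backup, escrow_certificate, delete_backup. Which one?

run_backup

From premise 11 we have O(escrow_permit).
From O(escrow_permit) and premise 2, O(escrow_permit → inform_audit_trail), we obtain O(inform_audit_trail).
Premise 3, O(~attend_hearing → ~inform_audit_trail), contraposes to O(inform_audit_trail → attend_hearing); with O(inform_audit_trail) we get O(attend_hearing).
With premise 1, O(attend_hearing → seal_voucher), the K-axiom yields O(seal_voucher).
Premise 9 is O(seal_voucher → ~retain_charter); since O(seal_voucher), deontic closure gives O(~retain_charter).
With premise 6, O(~retain_charter → run_backup), the K-axiom yields O(run_backup).
So O(run_backup) holds — run_backup is obligatory. None of the other listed options is made obligatory by any chain of premises.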